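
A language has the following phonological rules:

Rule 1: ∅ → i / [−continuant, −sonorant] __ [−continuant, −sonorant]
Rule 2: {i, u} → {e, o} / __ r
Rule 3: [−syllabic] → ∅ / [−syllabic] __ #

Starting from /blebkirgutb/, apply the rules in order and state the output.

Rule 1 (stop-cluster i-epenthesis): /b/ and /k/ form a stop–stop cluster, so [i] is inserted between them. /t/ and /b/ form a stop–stop cluster, so [i] is inserted between them. /blebkirgutb/ → blebikirgutib.
Rule 2 (pre-rhotic lowering): /i/ is a high vowel immediately before /r/, so it lowers to [e]. /blebikirgutib/ → blebikergutib.
Rule 3 (final cluster simplification): no segment meets the environment; /blebikergutib/ is unchanged.

blebikergutib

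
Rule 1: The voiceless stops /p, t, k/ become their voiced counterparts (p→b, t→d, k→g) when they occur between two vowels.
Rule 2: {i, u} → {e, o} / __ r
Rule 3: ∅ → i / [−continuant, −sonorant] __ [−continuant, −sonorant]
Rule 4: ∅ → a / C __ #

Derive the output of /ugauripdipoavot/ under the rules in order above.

Rule 1 (intervocalic voicing): /p/ is a voiceless stop between vowels /i/ and /o/, so it voices to [b]. /ugauripdipoavot/ → ugauripdiboavot.
Rule 2 (pre-rhotic lowering): /u/ is a high vowel immediately before /r/, so it lowers to [o]. /ugauripdiboavot/ → ugaoripdiboavot.
Rule 3 (stop-cluster i-epenthesis): /p/ and /d/ form a stop–stop cluster, so [i] is inserted between them. /ugaoripdiboavot/ → ugaoripidiboavot.
Rule 4 (final a-epenthesis): the form ends in the consonant /t/, so [a] is inserted word-finally. /ugaoripidiboavot/ → ugaoripidiboavota.

ugaoripidiboavota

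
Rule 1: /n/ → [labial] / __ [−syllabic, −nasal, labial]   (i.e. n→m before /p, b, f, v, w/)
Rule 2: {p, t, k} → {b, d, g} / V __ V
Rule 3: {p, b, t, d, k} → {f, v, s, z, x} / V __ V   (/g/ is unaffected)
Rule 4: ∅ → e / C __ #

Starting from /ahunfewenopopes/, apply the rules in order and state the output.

Rule 1 (nasal place assimilation): /n/ precedes the labial consonant /f/, so it assimilates in place to [m]. /ahunfewenopopes/ → ahumfewenopopes.
Rule 2 (intervocalic voicing): /p/ is a voiceless stop between vowels /o/ and /o/, so it voices to [b]. /p/ is a voiceless stop between vowels /o/ and /e/, so it voices to [b]. /ahumfewenopopes/ → ahumfewenobobes.
Rule 3 (intervocalic spirantization): /b/ is a stop between vowels /o/ and /o/, so it spirantizes to the fricative [v]. /b/ is a stop between vowels /o/ and /e/, so it spirantizes to the fricative [v]. /ahumfewenobobes/ → ahumfewenovoves.
Rule 4 (final e-epenthesis): the form ends in the consonant /s/, so [e] is inserted word-finally. /ahumfewenovoves/ → ahumfewenovovese.

ahumfewenovovese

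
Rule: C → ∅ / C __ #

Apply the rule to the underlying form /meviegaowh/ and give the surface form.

meviegaow

/h/ is the second consonant of a word-final cluster /wh/, so it deletes.
Surface form: [meviegaow].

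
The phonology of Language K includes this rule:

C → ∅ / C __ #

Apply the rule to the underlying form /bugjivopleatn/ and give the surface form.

/n/ is the second consonant of a word-final cluster /tn/, so it deletes.
The other instances of /b/, /g/, /j/, /v/, /p/, /l/, /t/ do not occur in the required environment and remain unchanged.
Surface form: [bugjivopleat].

bugjivopleat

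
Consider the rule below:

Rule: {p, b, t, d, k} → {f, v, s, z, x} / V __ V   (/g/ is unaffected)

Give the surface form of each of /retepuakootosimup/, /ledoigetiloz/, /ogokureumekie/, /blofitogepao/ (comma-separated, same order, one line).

/retepuakootosimup/: /t/ is a stop between vowels /e/ and /e/, so it spirantizes to the fricative [s]. /p/ is a stop between vowels /e/ and /u/, so it spirantizes to the fricative [f]. /k/ is a stop between vowels /a/ and /o/, so it spirantizes to the fricative [x]. /t/ is a stop between vowels /o/ and /o/, so it spirantizes to the fricative [s]. → [resefuaxoososimup].
/ledoigetiloz/: /d/ is a stop between vowels /e/ and /o/, so it spirantizes to the fricative [z]. /t/ is a stop between vowels /e/ and /i/, so it spirantizes to the fricative [s]. → [lezoigesiloz].
/ogokureumekie/: /k/ is a stop between vowels /o/ and /u/, so it spirantizes to the fricative [x]. /k/ is a stop between vowels /e/ and /i/, so it spirantizes to the fricative [x]. → [ogoxureumexie].
/blofitogepao/: /t/ is a stop between vowels /i/ and /o/, so it spirantizes to the fricative [s]. /p/ is a stop between vowels /e/ and /a/, so it spirantizes to the fricative [f]. → [blofisogefao].

resefuaxoososimup, lezoigesiloz, ogoxureumexie, blofisogefao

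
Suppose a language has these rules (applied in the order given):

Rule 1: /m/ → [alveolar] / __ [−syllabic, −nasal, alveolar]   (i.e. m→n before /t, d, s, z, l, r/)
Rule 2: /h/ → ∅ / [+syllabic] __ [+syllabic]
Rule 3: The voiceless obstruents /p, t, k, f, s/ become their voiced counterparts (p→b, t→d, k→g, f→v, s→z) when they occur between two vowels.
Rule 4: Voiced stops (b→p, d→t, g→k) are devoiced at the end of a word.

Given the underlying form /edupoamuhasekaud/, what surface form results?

Rule 1 (nasal place assimilation): no segment meets the environment; /edupoamuhasekaud/ is unchanged.
Rule 2 (intervocalic h-deletion): /h/ occurs between vowels /u/ and /a/, so it deletes. /edupoamuhasekaud/ → edupoamuasekaud.
Rule 3 (intervocalic voicing): /p/ is a voiceless obstruent between vowels /u/ and /o/, so it voices to [b]. /s/ is a voiceless obstruent between vowels /a/ and /e/, so it voices to [z]. /k/ is a voiceless obstruent between vowels /e/ and /a/, so it voices to [g]. /edupoamuasekaud/ → eduboamuazegaud.
Rule 4 (final devoicing): /d/ is a voiced stop in word-final position, so it devoices to [t]. /eduboamuazegaud/ → eduboamuazegaut.

eduboamuazegaut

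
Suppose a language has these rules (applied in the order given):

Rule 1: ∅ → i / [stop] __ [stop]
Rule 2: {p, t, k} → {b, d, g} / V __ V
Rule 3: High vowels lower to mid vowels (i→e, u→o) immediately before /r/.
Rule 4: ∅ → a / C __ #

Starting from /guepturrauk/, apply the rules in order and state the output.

Rule 1 (stop-cluster i-epenthesis): /p/ and /t/ form a stop–stop cluster, so [i] is inserted between them. /guepturrauk/ → guepiturrauk.
Rule 2 (intervocalic voicing): /p/ is a voiceless stop between vowels /e/ and /i/, so it voices to [b]. /t/ is a voiceless stop between vowels /i/ and /u/, so it voices to [d]. /guepiturrauk/ → guebidurrauk.
Rule 3 (pre-rhotic lowering): /u/ is a high vowel immediately before /r/, so it lowers to [o]. /guebidurrauk/ → guebidorrauk.
Rule 4 (final a-epenthesis): the form ends in the consonant /k/, so [a] is inserted word-finally. /guebidorrauk/ → guebidorrauka.

guebidorrauka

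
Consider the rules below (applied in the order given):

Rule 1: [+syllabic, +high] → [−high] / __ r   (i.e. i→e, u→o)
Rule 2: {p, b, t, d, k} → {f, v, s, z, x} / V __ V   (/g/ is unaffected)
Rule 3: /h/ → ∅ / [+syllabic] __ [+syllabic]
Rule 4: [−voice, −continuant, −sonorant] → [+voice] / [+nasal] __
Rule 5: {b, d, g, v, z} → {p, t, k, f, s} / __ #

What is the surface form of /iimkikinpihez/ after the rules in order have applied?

iimgixinbies

Rule 1 (pre-rhotic lowering): no segment meets the environment; /iimkikinpihez/ is unchanged.
Rule 2 (intervocalic spirantization): /k/ is a stop between vowels /i/ and /i/, so it spirantizes to the fricative [x]. /iimkikinpihez/ → iimkixinpihez.
Rule 3 (intervocalic h-deletion): /h/ occurs between vowels /i/ and /e/, so it deletes. /iimkixinpihez/ → iimkixinpiez.
Rule 4 (post-nasal voicing): /k/ is a voiceless stop immediately after the nasal /m/, so it voices to [g]. /p/ is a voiceless stop immediately after the nasal /n/, so it voices to [b]. /iimkixinpiez/ → iimgixinbiez.
Rule 5 (final devoicing): /z/ is a voiced obstruent in word-final position, so it devoices to [s]. /iimgixinbiez/ → iimgixinbies.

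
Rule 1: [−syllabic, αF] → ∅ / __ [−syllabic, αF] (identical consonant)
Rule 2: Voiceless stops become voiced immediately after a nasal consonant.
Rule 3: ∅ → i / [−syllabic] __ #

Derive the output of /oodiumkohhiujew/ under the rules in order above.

Rule 1 (degemination): /hh/ is a geminate; the first /h/ deletes. /oodiumkohhiujew/ → oodiumkohiujew.
Rule 2 (post-nasal voicing): /k/ is a voiceless stop immediately after the nasal /m/, so it voices to [g]. /oodiumkohiujew/ → oodiumgohiujew.
Rule 3 (final i-epenthesis): the form ends in the consonant /w/, so [i] is inserted word-finally. /oodiumgohiujew/ → oodiumgohiujewi.

oodiumgohiujewi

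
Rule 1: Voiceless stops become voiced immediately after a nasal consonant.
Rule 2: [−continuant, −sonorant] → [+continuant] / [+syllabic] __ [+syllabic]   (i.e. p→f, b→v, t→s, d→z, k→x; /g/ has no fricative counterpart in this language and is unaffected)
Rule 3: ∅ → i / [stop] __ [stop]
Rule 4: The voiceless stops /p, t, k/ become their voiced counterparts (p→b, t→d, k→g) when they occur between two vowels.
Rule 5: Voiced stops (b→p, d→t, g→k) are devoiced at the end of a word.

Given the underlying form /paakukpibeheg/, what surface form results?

Rule 1 (post-nasal voicing): no segment meets the environment; /paakukpibeheg/ is unchanged.
Rule 2 (intervocalic spirantization): /k/ is a stop between vowels /a/ and /u/, so it spirantizes to the fricative [x]. /b/ is a stop between vowels /i/ and /e/, so it spirantizes to the fricative [v]. /paakukpibeheg/ → paaxukpiveheg.
Rule 3 (stop-cluster i-epenthesis): /k/ and /p/ form a stop–stop cluster, so [i] is inserted between them. /paaxukpiveheg/ → paaxukipiveheg.
Rule 4 (intervocalic voicing): /k/ is a voiceless stop between vowels /u/ and /i/, so it voices to [g]. /p/ is a voiceless stop between vowels /i/ and /i/, so it voices to [b]. /paaxukipiveheg/ → paaxugibiveheg.
Rule 5 (final devoicing): /g/ is a voiced stop in word-final position, so it devoices to [k]. /paaxugibiveheg/ → paaxugibivehek.

paaxugibivehek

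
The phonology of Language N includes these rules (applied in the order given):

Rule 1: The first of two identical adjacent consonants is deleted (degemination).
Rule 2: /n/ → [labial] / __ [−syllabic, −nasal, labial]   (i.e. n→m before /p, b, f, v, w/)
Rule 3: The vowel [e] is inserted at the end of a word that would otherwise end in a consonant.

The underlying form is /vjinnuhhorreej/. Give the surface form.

vjinuhoreeje

Rule 1 (degemination): /nn/ is a geminate; the first /n/ deletes. /hh/ is a geminate; the first /h/ deletes. /rr/ is a geminate; the first /r/ deletes. /vjinnuhhorreej/ → vjinuhoreej.
Rule 2 (nasal place assimilation): no segment meets the environment; /vjinuhoreej/ is unchanged.
Rule 3 (final e-epenthesis): the form ends in the consonant /j/, so [e] is inserted word-finally. /vjinuhoreej/ → vjinuhoreeje.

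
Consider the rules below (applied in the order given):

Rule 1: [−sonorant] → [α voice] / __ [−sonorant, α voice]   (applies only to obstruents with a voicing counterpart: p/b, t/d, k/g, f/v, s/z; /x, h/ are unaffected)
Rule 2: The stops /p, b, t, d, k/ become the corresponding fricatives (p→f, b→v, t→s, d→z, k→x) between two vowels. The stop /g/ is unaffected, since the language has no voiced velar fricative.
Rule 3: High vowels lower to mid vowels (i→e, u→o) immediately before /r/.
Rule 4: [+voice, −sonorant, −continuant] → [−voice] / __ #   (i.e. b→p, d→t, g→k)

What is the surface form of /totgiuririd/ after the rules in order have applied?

Rule 1 (regressive voicing assimilation): /t/ precedes the voiced obstruent /g/, so it voices to [d] by assimilation. /totgiuririd/ → todgiuririd.
Rule 2 (intervocalic spirantization): no segment meets the environment; /todgiuririd/ is unchanged.
Rule 3 (pre-rhotic lowering): /u/ is a high vowel immediately before /r/, so it lowers to [o]. /i/ is a high vowel immediately before /r/, so it lowers to [e]. /todgiuririd/ → todgiorerid.
Rule 4 (final devoicing): /d/ is a voiced stop in word-final position, so it devoices to [t]. /todgiorerid/ → todgiorerit.

todgiorerit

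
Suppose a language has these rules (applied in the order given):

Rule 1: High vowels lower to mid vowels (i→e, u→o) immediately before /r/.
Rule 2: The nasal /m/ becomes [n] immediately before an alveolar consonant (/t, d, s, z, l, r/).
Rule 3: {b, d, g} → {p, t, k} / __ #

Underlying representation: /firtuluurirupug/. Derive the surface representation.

fertuluorerupuk

Rule 1 (pre-rhotic lowering): /i/ is a high vowel immediately before /r/, so it lowers to [e]. /u/ is a high vowel immediately before /r/, so it lowers to [o]. /i/ is a high vowel immediately before /r/, so it lowers to [e]. /firtuluurirupug/ → fertuluorerupug.
Rule 2 (nasal place assimilation): no segment meets the environment; /fertuluorerupug/ is unchanged.
Rule 3 (final devoicing): /g/ is a voiced stop in word-final position, so it devoices to [k]. /fertuluorerupug/ → fertuluorerupuk.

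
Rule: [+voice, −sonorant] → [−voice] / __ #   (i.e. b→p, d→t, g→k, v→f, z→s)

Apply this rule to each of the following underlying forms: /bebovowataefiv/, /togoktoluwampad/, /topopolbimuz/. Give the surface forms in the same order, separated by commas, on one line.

bebovowataefif, togoktoluwampat, topopolbimus

/bebovowataefiv/: /v/ is a voiced obstruent in word-final position, so it devoices to [f]. → [bebovowataefif].
/togoktoluwampad/: /d/ is a voiced obstruent in word-final position, so it devoices to [t]. → [togoktoluwampat].
/topopolbimuz/: /z/ is a voiced obstruent in word-final position, so it devoices to [s]. → [topopolbimus].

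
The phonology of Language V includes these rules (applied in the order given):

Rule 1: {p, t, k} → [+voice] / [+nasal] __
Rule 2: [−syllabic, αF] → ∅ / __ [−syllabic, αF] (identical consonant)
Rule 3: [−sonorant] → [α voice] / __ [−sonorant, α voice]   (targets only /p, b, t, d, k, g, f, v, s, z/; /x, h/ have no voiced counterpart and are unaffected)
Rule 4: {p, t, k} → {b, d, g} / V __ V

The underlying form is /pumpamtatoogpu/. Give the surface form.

Rule 1 (post-nasal voicing): /p/ is a voiceless stop immediately after the nasal /m/, so it voices to [b]. /t/ is a voiceless stop immediately after the nasal /m/, so it voices to [d]. /pumpamtatoogpu/ → pumbamdatoogpu.
Rule 2 (degemination): no segment meets the environment; /pumbamdatoogpu/ is unchanged.
Rule 3 (regressive voicing assimilation): /g/ precedes the voiceless obstruent /p/, so it devoices to [k] by assimilation. /pumbamdatoogpu/ → pumbamdatookpu.
Rule 4 (intervocalic voicing): /t/ is a voiceless stop between vowels /a/ and /o/, so it voices to [d]. /pumbamdatookpu/ → pumbamdadookpu.

pumbamdadookpu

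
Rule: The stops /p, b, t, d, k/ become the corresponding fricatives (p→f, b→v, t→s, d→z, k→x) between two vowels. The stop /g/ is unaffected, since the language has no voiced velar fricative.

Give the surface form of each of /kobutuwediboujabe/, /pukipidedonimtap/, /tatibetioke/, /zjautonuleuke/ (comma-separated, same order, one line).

/kobutuwediboujabe/: /b/ is a stop between vowels /o/ and /u/, so it spirantizes to the fricative [v]. /t/ is a stop between vowels /u/ and /u/, so it spirantizes to the fricative [s]. /d/ is a stop between vowels /e/ and /i/, so it spirantizes to the fricative [z]. /b/ is a stop between vowels /i/ and /o/, so it spirantizes to the fricative [v]. /b/ is a stop between vowels /a/ and /e/, so it spirantizes to the fricative [v]. → [kovusuwezivoujave].
/pukipidedonimtap/: /k/ is a stop between vowels /u/ and /i/, so it spirantizes to the fricative [x]. /p/ is a stop between vowels /i/ and /i/, so it spirantizes to the fricative [f]. /d/ is a stop between vowels /i/ and /e/, so it spirantizes to the fricative [z]. /d/ is a stop between vowels /e/ and /o/, so it spirantizes to the fricative [z]. → [puxifizezonimtap].
/tatibetioke/: /t/ is a stop between vowels /a/ and /i/, so it spirantizes to the fricative [s]. /b/ is a stop between vowels /i/ and /e/, so it spirantizes to the fricative [v]. /t/ is a stop between vowels /e/ and /i/, so it spirantizes to the fricative [s]. /k/ is a stop between vowels /o/ and /e/, so it spirantizes to the fricative [x]. → [tasivesioxe].
/zjautonuleuke/: /t/ is a stop between vowels /u/ and /o/, so it spirantizes to the fricative [s]. /k/ is a stop between vowels /u/ and /e/, so it spirantizes to the fricative [x]. → [zjausonuleuxe].

kovusuwezivoujave, puxifizezonimtap, tasivesioxe, zjausonuleuxe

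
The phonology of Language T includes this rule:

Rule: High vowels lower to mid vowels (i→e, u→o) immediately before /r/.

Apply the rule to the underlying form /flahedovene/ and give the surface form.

flahedovene

No segment of /flahedovene/ meets the structural description of the rule, so the form surfaces unchanged.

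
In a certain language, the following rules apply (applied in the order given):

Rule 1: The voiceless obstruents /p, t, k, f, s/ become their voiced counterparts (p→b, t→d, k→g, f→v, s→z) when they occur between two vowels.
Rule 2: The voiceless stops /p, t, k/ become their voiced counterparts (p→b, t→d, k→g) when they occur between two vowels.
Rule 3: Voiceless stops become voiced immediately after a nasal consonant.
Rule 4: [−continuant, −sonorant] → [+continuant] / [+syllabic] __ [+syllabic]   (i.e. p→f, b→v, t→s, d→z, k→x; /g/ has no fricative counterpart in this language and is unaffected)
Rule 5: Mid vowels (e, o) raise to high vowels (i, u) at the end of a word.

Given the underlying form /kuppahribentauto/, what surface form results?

Rule 1 (intervocalic voicing): /t/ is a voiceless obstruent between vowels /u/ and /o/, so it voices to [d]. /kuppahribentauto/ → kuppahribentaudo.
Rule 2 (intervocalic voicing): no segment meets the environment; /kuppahribentaudo/ is unchanged.
Rule 3 (post-nasal voicing): /t/ is a voiceless stop immediately after the nasal /n/, so it voices to [d]. /kuppahribentaudo/ → kuppahribendaudo.
Rule 4 (intervocalic spirantization): /b/ is a stop between vowels /i/ and /e/, so it spirantizes to the fricative [v]. /d/ is a stop between vowels /u/ and /o/, so it spirantizes to the fricative [z]. /kuppahribendaudo/ → kuppahrivendauzo.
Rule 5 (final vowel raising): /o/ is a mid vowel in word-final position, so it raises to [u]. /kuppahrivendauzo/ → kuppahrivendauzu.

kuppahrivendauzu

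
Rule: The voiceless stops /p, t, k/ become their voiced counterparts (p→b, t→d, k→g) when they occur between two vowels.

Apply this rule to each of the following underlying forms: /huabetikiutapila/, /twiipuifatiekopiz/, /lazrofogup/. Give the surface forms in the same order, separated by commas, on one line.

/huabetikiutapila/: /t/ is a voiceless stop between vowels /e/ and /i/, so it voices to [d]. /k/ is a voiceless stop between vowels /i/ and /i/, so it voices to [g]. /t/ is a voiceless stop between vowels /u/ and /a/, so it voices to [d]. /p/ is a voiceless stop between vowels /a/ and /i/, so it voices to [b]. → [huabedigiudabila].
/twiipuifatiekopiz/: /p/ is a voiceless stop between vowels /i/ and /u/, so it voices to [b]. /t/ is a voiceless stop between vowels /a/ and /i/, so it voices to [d]. /k/ is a voiceless stop between vowels /e/ and /o/, so it voices to [g]. /p/ is a voiceless stop between vowels /o/ and /i/, so it voices to [b]. → [twiibuifadiegobiz].
/lazrofogup/: the rule's environment is not met; surfaces unchanged as [lazrofogup].

huabedigiudabila, twiibuifadiegobiz, lazrofogup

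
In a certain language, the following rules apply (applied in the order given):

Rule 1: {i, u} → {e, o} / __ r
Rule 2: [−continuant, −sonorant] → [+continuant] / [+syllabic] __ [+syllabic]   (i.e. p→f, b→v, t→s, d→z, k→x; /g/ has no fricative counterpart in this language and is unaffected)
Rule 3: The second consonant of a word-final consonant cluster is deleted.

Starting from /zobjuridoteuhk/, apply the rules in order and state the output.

Rule 1 (pre-rhotic lowering): /u/ is a high vowel immediately before /r/, so it lowers to [o]. /zobjuridoteuhk/ → zobjoridoteuhk.
Rule 2 (intervocalic spirantization): /d/ is a stop between vowels /i/ and /o/, so it spirantizes to the fricative [z]. /t/ is a stop between vowels /o/ and /e/, so it spirantizes to the fricative [s]. /zobjoridoteuhk/ → zobjorizoseuhk.
Rule 3 (final cluster simplification): /k/ is the second consonant of a word-final cluster /hk/, so it deletes. /zobjorizoseuhk/ → zobjorizoseuh.

zobjorizoseuh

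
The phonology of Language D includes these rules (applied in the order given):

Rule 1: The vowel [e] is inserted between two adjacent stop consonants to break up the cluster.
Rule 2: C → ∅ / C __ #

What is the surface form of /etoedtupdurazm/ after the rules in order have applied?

etoedetupeduraz

Rule 1 (stop-cluster e-epenthesis): /d/ and /t/ form a stop–stop cluster, so [e] is inserted between them. /p/ and /d/ form a stop–stop cluster, so [e] is inserted between them. /etoedtupdurazm/ → etoedetupedurazm.
Rule 2 (final cluster simplification): /m/ is the second consonant of a word-final cluster /zm/, so it deletes. /etoedetupedurazm/ → etoedetupeduraz.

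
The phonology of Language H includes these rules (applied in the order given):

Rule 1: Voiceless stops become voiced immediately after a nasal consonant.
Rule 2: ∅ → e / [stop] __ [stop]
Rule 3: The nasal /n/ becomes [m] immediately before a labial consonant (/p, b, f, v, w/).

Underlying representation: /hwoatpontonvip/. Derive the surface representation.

Rule 1 (post-nasal voicing): /t/ is a voiceless stop immediately after the nasal /n/, so it voices to [d]. /hwoatpontonvip/ → hwoatpondonvip.
Rule 2 (stop-cluster e-epenthesis): /t/ and /p/ form a stop–stop cluster, so [e] is inserted between them. /hwoatpondonvip/ → hwoatepondonvip.
Rule 3 (nasal place assimilation): /n/ precedes the labial consonant /v/, so it assimilates in place to [m]. /hwoatepondonvip/ → hwoatepondomvip.

hwoatepondomvip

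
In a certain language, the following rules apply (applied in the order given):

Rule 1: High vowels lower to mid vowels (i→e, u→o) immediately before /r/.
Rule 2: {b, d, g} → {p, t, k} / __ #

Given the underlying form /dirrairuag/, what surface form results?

derraeruak

Rule 1 (pre-rhotic lowering): /i/ is a high vowel immediately before /r/, so it lowers to [e]. /i/ is a high vowel immediately before /r/, so it lowers to [e]. /dirrairuag/ → derraeruag.
Rule 2 (final devoicing): /g/ is a voiced stop in word-final position, so it devoices to [k]. /derraeruag/ → derraeruak.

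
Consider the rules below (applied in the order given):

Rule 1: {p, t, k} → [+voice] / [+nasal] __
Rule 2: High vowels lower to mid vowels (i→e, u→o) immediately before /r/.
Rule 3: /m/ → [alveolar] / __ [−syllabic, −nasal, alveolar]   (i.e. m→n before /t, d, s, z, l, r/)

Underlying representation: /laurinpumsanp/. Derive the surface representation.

Rule 1 (post-nasal voicing): /p/ is a voiceless stop immediately after the nasal /n/, so it voices to [b]. /p/ is a voiceless stop immediately after the nasal /n/, so it voices to [b]. /laurinpumsanp/ → laurinbumsanb.
Rule 2 (pre-rhotic lowering): /u/ is a high vowel immediately before /r/, so it lowers to [o]. /laurinbumsanb/ → laorinbumsanb.
Rule 3 (nasal place assimilation): /m/ precedes the alveolar consonant /s/, so it assimilates in place to [n]. /laorinbumsanb/ → laorinbunsanb.

laorinbunsanb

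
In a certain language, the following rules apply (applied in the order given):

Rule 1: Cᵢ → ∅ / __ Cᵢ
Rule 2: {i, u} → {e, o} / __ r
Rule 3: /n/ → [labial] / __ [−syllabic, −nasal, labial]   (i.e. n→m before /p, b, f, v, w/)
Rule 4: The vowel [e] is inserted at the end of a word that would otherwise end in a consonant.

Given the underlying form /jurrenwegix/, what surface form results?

joremwegixe

Rule 1 (degemination): /rr/ is a geminate; the first /r/ deletes. /jurrenwegix/ → jurenwegix.
Rule 2 (pre-rhotic lowering): /u/ is a high vowel immediately before /r/, so it lowers to [o]. /jurenwegix/ → jorenwegix.
Rule 3 (nasal place assimilation): /n/ precedes the labial consonant /w/, so it assimilates in place to [m]. /jorenwegix/ → joremwegix.
Rule 4 (final e-epenthesis): the form ends in the consonant /x/, so [e] is inserted word-finally. /joremwegix/ → joremwegixe.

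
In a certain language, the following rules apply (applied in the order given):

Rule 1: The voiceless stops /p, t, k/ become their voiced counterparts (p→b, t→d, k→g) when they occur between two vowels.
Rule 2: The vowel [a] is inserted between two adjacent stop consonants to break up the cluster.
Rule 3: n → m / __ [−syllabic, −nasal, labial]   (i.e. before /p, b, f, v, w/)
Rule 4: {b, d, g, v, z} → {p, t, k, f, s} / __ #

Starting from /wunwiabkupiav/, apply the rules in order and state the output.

wumwiabakubiaf

Rule 1 (intervocalic voicing): /p/ is a voiceless stop between vowels /u/ and /i/, so it voices to [b]. /wunwiabkupiav/ → wunwiabkubiav.
Rule 2 (stop-cluster a-epenthesis): /b/ and /k/ form a stop–stop cluster, so [a] is inserted between them. /wunwiabkubiav/ → wunwiabakubiav.
Rule 3 (nasal place assimilation): /n/ precedes the labial consonant /w/, so it assimilates in place to [m]. /wunwiabakubiav/ → wumwiabakubiav.
Rule 4 (final devoicing): /v/ is a voiced obstruent in word-final position, so it devoices to [f]. /wumwiabakubiav/ → wumwiabakubiaf.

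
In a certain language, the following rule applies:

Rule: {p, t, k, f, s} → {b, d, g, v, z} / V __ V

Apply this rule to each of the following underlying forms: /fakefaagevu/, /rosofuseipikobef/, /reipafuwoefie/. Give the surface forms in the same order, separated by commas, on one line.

/fakefaagevu/: /k/ is a voiceless obstruent between vowels /a/ and /e/, so it voices to [g]. /f/ is a voiceless obstruent between vowels /e/ and /a/, so it voices to [v]. → [fagevaagevu].
/rosofuseipikobef/: /s/ is a voiceless obstruent between vowels /o/ and /o/, so it voices to [z]. /f/ is a voiceless obstruent between vowels /o/ and /u/, so it voices to [v]. /s/ is a voiceless obstruent between vowels /u/ and /e/, so it voices to [z]. /p/ is a voiceless obstruent between vowels /i/ and /i/, so it voices to [b]. /k/ is a voiceless obstruent between vowels /i/ and /o/, so it voices to [g]. → [rozovuzeibigobef].
/reipafuwoefie/: /p/ is a voiceless obstruent between vowels /i/ and /a/, so it voices to [b]. /f/ is a voiceless obstruent between vowels /a/ and /u/, so it voices to [v]. /f/ is a voiceless obstruent between vowels /e/ and /i/, so it voices to [v]. → [reibavuwoevie].

fagevaagevu, rozovuzeibigobef, reibavuwoevie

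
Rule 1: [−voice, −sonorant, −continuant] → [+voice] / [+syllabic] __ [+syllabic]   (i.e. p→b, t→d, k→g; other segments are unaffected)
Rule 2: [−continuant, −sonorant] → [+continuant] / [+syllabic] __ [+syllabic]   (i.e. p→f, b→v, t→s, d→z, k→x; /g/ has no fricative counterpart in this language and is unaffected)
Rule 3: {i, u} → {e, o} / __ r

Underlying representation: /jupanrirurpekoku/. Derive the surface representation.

Rule 1 (intervocalic voicing): /p/ is a voiceless stop between vowels /u/ and /a/, so it voices to [b]. /k/ is a voiceless stop between vowels /e/ and /o/, so it voices to [g]. /k/ is a voiceless stop between vowels /o/ and /u/, so it voices to [g]. /jupanrirurpekoku/ → jubanrirurpegogu.
Rule 2 (intervocalic spirantization): /b/ is a stop between vowels /u/ and /a/, so it spirantizes to the fricative [v]. /jubanrirurpegogu/ → juvanrirurpegogu.
Rule 3 (pre-rhotic lowering): /i/ is a high vowel immediately before /r/, so it lowers to [e]. /u/ is a high vowel immediately before /r/, so it lowers to [o]. /juvanrirurpegogu/ → juvanrerorpegogu.

juvanrerorpegogu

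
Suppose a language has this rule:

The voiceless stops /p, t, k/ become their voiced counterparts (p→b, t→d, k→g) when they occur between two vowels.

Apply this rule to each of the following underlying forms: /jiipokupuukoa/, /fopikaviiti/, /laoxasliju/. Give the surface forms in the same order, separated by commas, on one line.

/jiipokupuukoa/: /p/ is a voiceless stop between vowels /i/ and /o/, so it voices to [b]. /k/ is a voiceless stop between vowels /o/ and /u/, so it voices to [g]. /p/ is a voiceless stop between vowels /u/ and /u/, so it voices to [b]. /k/ is a voiceless stop between vowels /u/ and /o/, so it voices to [g]. → [jiibogubuugoa].
/fopikaviiti/: /p/ is a voiceless stop between vowels /o/ and /i/, so it voices to [b]. /k/ is a voiceless stop between vowels /i/ and /a/, so it voices to [g]. /t/ is a voiceless stop between vowels /i/ and /i/, so it voices to [d]. → [fobigaviidi].
/laoxasliju/: the rule's environment is not met; surfaces unchanged as [laoxasliju].

jiibogubuugoa, fobigaviidi, laoxasliju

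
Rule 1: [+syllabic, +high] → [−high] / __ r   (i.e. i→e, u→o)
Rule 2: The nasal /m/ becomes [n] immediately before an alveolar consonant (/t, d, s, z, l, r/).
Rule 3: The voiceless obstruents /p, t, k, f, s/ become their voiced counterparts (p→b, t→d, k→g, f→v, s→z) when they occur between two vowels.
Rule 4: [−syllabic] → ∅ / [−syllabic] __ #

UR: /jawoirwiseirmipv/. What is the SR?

Rule 1 (pre-rhotic lowering): /i/ is a high vowel immediately before /r/, so it lowers to [e]. /i/ is a high vowel immediately before /r/, so it lowers to [e]. /jawoirwiseirmipv/ → jawoerwiseermipv.
Rule 2 (nasal place assimilation): no segment meets the environment; /jawoerwiseermipv/ is unchanged.
Rule 3 (intervocalic voicing): /s/ is a voiceless obstruent between vowels /i/ and /e/, so it voices to [z]. /jawoerwiseermipv/ → jawoerwizeermipv.
Rule 4 (final cluster simplification): /v/ is the second consonant of a word-final cluster /pv/, so it deletes. /jawoerwizeermipv/ → jawoerwizeermip.

jawoerwizeermip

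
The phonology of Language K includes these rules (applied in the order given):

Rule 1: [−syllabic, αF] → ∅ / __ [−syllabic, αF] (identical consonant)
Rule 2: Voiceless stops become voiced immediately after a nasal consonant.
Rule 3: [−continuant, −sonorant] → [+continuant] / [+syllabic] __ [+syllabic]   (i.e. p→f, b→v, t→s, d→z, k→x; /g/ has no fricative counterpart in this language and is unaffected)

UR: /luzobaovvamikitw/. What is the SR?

Rule 1 (degemination): /vv/ is a geminate; the first /v/ deletes. /luzobaovvamikitw/ → luzobaovamikitw.
Rule 2 (post-nasal voicing): no segment meets the environment; /luzobaovamikitw/ is unchanged.
Rule 3 (intervocalic spirantization): /b/ is a stop between vowels /o/ and /a/, so it spirantizes to the fricative [v]. /k/ is a stop between vowels /i/ and /i/, so it spirantizes to the fricative [x]. /luzobaovamikitw/ → luzovaovamixitw.

luzovaovamixitw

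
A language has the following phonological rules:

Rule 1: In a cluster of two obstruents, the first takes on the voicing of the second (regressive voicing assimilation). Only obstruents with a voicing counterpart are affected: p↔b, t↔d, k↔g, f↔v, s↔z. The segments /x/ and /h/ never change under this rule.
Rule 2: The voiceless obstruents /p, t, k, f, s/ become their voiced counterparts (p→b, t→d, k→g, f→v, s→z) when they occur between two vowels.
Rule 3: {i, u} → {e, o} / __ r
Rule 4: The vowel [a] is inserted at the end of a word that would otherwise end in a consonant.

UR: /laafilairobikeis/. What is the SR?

Rule 1 (regressive voicing assimilation): no segment meets the environment; /laafilairobikeis/ is unchanged.
Rule 2 (intervocalic voicing): /f/ is a voiceless obstruent between vowels /a/ and /i/, so it voices to [v]. /k/ is a voiceless obstruent between vowels /i/ and /e/, so it voices to [g]. /laafilairobikeis/ → laavilairobigeis.
Rule 3 (pre-rhotic lowering): /i/ is a high vowel immediately before /r/, so it lowers to [e]. /laavilairobigeis/ → laavilaerobigeis.
Rule 4 (final a-epenthesis): the form ends in the consonant /s/, so [a] is inserted word-finally. /laavilaerobigeis/ → laavilaerobigeisa.

laavilaerobigeisa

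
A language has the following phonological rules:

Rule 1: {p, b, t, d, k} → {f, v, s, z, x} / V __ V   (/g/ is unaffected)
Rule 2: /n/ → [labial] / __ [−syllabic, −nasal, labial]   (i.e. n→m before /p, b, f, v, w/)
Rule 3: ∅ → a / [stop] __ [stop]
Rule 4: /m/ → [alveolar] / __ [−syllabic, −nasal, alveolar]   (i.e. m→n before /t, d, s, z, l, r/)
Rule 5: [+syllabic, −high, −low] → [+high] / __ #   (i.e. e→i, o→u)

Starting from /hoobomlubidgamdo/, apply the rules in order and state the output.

Rule 1 (intervocalic spirantization): /b/ is a stop between vowels /o/ and /o/, so it spirantizes to the fricative [v]. /b/ is a stop between vowels /u/ and /i/, so it spirantizes to the fricative [v]. /hoobomlubidgamdo/ → hoovomluvidgamdo.
Rule 2 (nasal place assimilation): no segment meets the environment; /hoovomluvidgamdo/ is unchanged.
Rule 3 (stop-cluster a-epenthesis): /d/ and /g/ form a stop–stop cluster, so [a] is inserted between them. /hoovomluvidgamdo/ → hoovomluvidagamdo.
Rule 4 (nasal place assimilation): /m/ precedes the alveolar consonant /l/, so it assimilates in place to [n]. /m/ precedes the alveolar consonant /d/, so it assimilates in place to [n]. /hoovomluvidagamdo/ → hoovonluvidagando.
Rule 5 (final vowel raising): /o/ is a mid vowel in word-final position, so it raises to [u]. /hoovonluvidagando/ → hoovonluvidagandu.

hoovonluvidagandu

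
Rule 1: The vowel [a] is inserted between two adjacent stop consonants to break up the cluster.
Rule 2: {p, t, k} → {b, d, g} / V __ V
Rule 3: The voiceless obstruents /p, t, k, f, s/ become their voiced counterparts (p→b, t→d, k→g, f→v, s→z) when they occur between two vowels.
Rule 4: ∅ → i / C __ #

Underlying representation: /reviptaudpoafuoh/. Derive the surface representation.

revibadaudaboavuohi

Rule 1 (stop-cluster a-epenthesis): /p/ and /t/ form a stop–stop cluster, so [a] is inserted between them. /d/ and /p/ form a stop–stop cluster, so [a] is inserted between them. /reviptaudpoafuoh/ → revipataudapoafuoh.
Rule 2 (intervocalic voicing): /p/ is a voiceless stop between vowels /i/ and /a/, so it voices to [b]. /t/ is a voiceless stop between vowels /a/ and /a/, so it voices to [d]. /p/ is a voiceless stop between vowels /a/ and /o/, so it voices to [b]. /revipataudapoafuoh/ → revibadaudaboafuoh.
Rule 3 (intervocalic voicing): /f/ is a voiceless obstruent between vowels /a/ and /u/, so it voices to [v]. /revibadaudaboafuoh/ → revibadaudaboavuoh.
Rule 4 (final i-epenthesis): the form ends in the consonant /h/, so [i] is inserted word-finally. /revibadaudaboavuoh/ → revibadaudaboavuohi.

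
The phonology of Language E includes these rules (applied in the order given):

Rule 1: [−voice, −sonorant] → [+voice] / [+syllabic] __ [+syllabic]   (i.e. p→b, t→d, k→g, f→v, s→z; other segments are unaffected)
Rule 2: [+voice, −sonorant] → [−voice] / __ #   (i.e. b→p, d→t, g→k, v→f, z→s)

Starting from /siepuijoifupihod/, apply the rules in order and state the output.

Rule 1 (intervocalic voicing): /p/ is a voiceless obstruent between vowels /e/ and /u/, so it voices to [b]. /f/ is a voiceless obstruent between vowels /i/ and /u/, so it voices to [v]. /p/ is a voiceless obstruent between vowels /u/ and /i/, so it voices to [b]. /siepuijoifupihod/ → siebuijoivubihod.
Rule 2 (final devoicing): /d/ is a voiced obstruent in word-final position, so it devoices to [t]. /siebuijoivubihod/ → siebuijoivubihot.

siebuijoivubihot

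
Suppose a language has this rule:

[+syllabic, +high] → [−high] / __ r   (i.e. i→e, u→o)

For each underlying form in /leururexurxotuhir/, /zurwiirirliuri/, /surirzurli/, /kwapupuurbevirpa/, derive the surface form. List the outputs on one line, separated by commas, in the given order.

leororexorxotuher, zorwiererliori, sorerzorli, kwapupuorbeverpa

/leururexurxotuhir/: /u/ is a high vowel immediately before /r/, so it lowers to [o]. /u/ is a high vowel immediately before /r/, so it lowers to [o]. /u/ is a high vowel immediately before /r/, so it lowers to [o]. /i/ is a high vowel immediately before /r/, so it lowers to [e]. → [leororexorxotuher].
/zurwiirirliuri/: /u/ is a high vowel immediately before /r/, so it lowers to [o]. /i/ is a high vowel immediately before /r/, so it lowers to [e]. /i/ is a high vowel immediately before /r/, so it lowers to [e]. /u/ is a high vowel immediately before /r/, so it lowers to [o]. → [zorwiererliori].
/surirzurli/: /u/ is a high vowel immediately before /r/, so it lowers to [o]. /i/ is a high vowel immediately before /r/, so it lowers to [e]. /u/ is a high vowel immediately before /r/, so it lowers to [o]. → [sorerzorli].
/kwapupuurbevirpa/: /u/ is a high vowel immediately before /r/, so it lowers to [o]. /i/ is a high vowel immediately before /r/, so it lowers to [e]. → [kwapupuorbeverpa].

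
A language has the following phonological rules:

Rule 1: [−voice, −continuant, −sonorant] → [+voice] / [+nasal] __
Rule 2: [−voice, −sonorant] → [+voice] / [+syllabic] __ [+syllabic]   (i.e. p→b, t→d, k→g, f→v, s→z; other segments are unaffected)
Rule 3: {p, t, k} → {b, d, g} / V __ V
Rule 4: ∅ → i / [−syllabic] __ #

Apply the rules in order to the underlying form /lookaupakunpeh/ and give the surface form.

loogaubagunbehi

Rule 1 (post-nasal voicing): /p/ is a voiceless stop immediately after the nasal /n/, so it voices to [b]. /lookaupakunpeh/ → lookaupakunbeh.
Rule 2 (intervocalic voicing): /k/ is a voiceless obstruent between vowels /o/ and /a/, so it voices to [g]. /p/ is a voiceless obstruent between vowels /u/ and /a/, so it voices to [b]. /k/ is a voiceless obstruent between vowels /a/ and /u/, so it voices to [g]. /lookaupakunbeh/ → loogaubagunbeh.
Rule 3 (intervocalic voicing): no segment meets the environment; /loogaubagunbeh/ is unchanged.
Rule 4 (final i-epenthesis): the form ends in the consonant /h/, so [i] is inserted word-finally. /loogaubagunbeh/ → loogaubagunbehi.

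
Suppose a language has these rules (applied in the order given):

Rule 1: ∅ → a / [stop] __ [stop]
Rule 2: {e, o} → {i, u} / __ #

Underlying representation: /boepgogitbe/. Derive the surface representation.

Rule 1 (stop-cluster a-epenthesis): /p/ and /g/ form a stop–stop cluster, so [a] is inserted between them. /t/ and /b/ form a stop–stop cluster, so [a] is inserted between them. /boepgogitbe/ → boepagogitabe.
Rule 2 (final vowel raising): /e/ is a mid vowel in word-final position, so it raises to [i]. /boepagogitabe/ → boepagogitabi.

boepagogitabi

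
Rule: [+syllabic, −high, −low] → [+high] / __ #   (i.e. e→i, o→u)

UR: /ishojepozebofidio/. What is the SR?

ishojepozebofidiu

/o/ is a mid vowel in word-final position, so it raises to [u].
The other instances of /o/, /e/ do not occur in the required environment and remain unchanged.
Surface form: [ishojepozebofidiu].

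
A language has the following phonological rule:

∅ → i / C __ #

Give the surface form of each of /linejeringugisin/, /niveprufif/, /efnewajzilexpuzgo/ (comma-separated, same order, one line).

linejeringugisini, niveprufifi, efnewajzilexpuzgo

/linejeringugisin/: the form ends in the consonant /n/, so [i] is inserted word-finally. → [linejeringugisini].
/niveprufif/: the form ends in the consonant /f/, so [i] is inserted word-finally. → [niveprufifi].
/efnewajzilexpuzgo/: the rule's environment is not met; surfaces unchanged as [efnewajzilexpuzgo].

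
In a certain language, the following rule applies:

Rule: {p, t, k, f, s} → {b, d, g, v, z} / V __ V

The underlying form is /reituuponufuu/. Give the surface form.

reiduubonuvuu

/t/ is a voiceless obstruent between vowels /i/ and /u/, so it voices to [d].
/p/ is a voiceless obstruent between vowels /u/ and /o/, so it voices to [b].
/f/ is a voiceless obstruent between vowels /u/ and /u/, so it voices to [v].
Surface form: [reiduubonuvuu].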